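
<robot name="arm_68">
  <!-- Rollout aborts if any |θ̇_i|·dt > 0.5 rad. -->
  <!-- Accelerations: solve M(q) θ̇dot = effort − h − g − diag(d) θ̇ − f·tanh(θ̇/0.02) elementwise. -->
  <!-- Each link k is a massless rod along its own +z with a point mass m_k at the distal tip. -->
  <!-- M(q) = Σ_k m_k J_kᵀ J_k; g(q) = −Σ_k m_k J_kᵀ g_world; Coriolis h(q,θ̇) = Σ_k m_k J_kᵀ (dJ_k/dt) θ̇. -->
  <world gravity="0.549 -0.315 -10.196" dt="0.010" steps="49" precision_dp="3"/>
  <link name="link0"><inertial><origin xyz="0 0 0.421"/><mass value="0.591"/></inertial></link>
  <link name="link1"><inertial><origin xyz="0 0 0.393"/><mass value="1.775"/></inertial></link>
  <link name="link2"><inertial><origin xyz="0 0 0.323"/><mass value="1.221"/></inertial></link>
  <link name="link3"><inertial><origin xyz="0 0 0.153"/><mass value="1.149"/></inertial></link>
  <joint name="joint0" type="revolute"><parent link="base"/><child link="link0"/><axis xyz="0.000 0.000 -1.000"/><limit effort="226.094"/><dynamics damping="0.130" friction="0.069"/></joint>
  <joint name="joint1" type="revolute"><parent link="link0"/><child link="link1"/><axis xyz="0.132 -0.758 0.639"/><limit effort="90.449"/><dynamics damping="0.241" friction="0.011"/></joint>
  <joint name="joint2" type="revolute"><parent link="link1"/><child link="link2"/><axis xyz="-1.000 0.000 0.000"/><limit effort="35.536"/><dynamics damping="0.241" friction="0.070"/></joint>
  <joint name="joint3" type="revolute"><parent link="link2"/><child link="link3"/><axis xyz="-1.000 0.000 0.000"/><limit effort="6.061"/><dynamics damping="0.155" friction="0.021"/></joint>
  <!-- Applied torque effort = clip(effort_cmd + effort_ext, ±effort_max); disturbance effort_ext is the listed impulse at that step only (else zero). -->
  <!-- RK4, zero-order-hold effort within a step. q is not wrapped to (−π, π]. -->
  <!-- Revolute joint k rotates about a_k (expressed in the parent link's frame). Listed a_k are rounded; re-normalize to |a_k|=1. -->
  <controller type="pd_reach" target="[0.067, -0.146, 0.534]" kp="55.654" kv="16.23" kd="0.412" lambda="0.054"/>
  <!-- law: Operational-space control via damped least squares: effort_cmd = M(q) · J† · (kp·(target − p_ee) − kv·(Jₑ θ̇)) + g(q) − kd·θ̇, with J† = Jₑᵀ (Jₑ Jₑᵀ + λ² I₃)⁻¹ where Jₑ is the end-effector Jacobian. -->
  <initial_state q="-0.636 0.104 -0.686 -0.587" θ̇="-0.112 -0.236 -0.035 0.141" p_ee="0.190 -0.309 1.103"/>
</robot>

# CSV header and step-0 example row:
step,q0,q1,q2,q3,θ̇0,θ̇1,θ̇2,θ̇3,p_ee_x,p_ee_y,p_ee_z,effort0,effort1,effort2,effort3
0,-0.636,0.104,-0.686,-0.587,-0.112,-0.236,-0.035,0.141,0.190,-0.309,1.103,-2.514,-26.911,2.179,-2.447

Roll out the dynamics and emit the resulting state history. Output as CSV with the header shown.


step,q0,q1,q2,q3,θ̇0,θ̇1,θ̇2,θ̇3,p_ee_x,p_ee_y,p_ee_z,effort0,effort1,effort2,effort3
1,-0.632,0.096,-0.687,-0.596,0.891,-1.335,-0.129,-1.865,0.191,-0.308,1.102,-2.684,-23.654,3.395,-1.052
2,-0.619,0.078,-0.689,-0.620,1.691,-2.265,-0.279,-2.885,0.191,-0.307,1.099,-2.921,-20.566,3.987,-0.318
3,-0.599,0.052,-0.692,-0.651,2.287,-3.031,-0.370,-3.508,0.191,-0.306,1.094,-3.046,-17.399,4.212,0.124
4,-0.574,0.018,-0.696,-0.689,2.689,-3.636,-0.374,-3.961,0.191,-0.304,1.089,-2.954,-14.051,4.198,0.421
5,-0.546,-0.020,-0.699,-0.730,2.914,-4.080,-0.302,-4.318,0.191,-0.303,1.084,-2.596,-10.505,4.013,0.628
6,-0.517,-0.063,-0.702,-0.775,2.984,-4.365,-0.183,-4.594,0.190,-0.301,1.078,-1.978,-6.808,3.703,0.764
7,-0.487,-0.107,-0.703,-0.822,2.918,-4.498,-0.051,-4.784,0.190,-0.299,1.071,-1.154,-3.064,3.312,0.839
8,-0.459,-0.152,-0.703,-0.870,2.740,-4.492,0.057,-4.872,0.191,-0.297,1.065,-0.214,0.589,2.899,0.856
9,-0.433,-0.196,-0.702,-0.919,2.472,-4.365,0.120,-4.867,0.191,-0.295,1.058,0.741,4.015,2.503,0.832
10,-0.410,-0.239,-0.701,-0.967,2.140,-4.141,0.126,-4.784,0.193,-0.293,1.052,1.613,7.078,2.159,0.780
11,-0.390,-0.278,-0.700,-1.014,1.771,-3.845,0.071,-4.638,0.194,-0.291,1.045,2.330,9.667,1.898,0.716
12,-0.375,-0.315,-0.700,-1.060,1.388,-3.501,-0.039,-4.452,0.196,-0.289,1.038,2.852,11.707,1.736,0.652
13,-0.363,-0.348,-0.701,-1.103,1.013,-3.130,-0.189,-4.252,0.198,-0.287,1.031,3.173,13.160,1.665,0.602
14,-0.354,-0.378,-0.703,-1.145,0.658,-2.750,-0.372,-4.042,0.200,-0.285,1.023,3.320,14.065,1.699,0.565
15,-0.349,-0.403,-0.708,-1.184,0.334,-2.373,-0.573,-3.836,0.202,-0.283,1.015,3.331,14.475,1.821,0.545
16,-0.347,-0.425,-0.715,-1.221,0.047,-2.007,-0.779,-3.646,0.204,-0.282,1.007,3.245,14.469,2.011,0.543
17,-0.348,-0.443,-0.724,-1.257,-0.190,-1.663,-0.974,-3.482,0.206,-0.281,0.999,3.077,14.097,2.248,0.559
18,-0.351,-0.458,-0.734,-1.291,-0.386,-1.343,-1.157,-3.337,0.207,-0.279,0.990,2.880,13.484,2.511,0.585
19,-0.356,-0.470,-0.747,-1.324,-0.544,-1.047,-1.323,-3.207,0.208,-0.278,0.982,2.679,12.712,2.788,0.616
20,-0.362,-0.480,-0.761,-1.355,-0.668,-0.778,-1.471,-3.092,0.208,-0.277,0.973,2.484,11.839,3.068,0.649
21,-0.369,-0.486,-0.776,-1.386,-0.759,-0.535,-1.599,-2.988,0.208,-0.276,0.964,2.300,10.915,3.342,0.680
22,-0.377,-0.490,-0.793,-1.415,-0.822,-0.319,-1.709,-2.893,0.208,-0.275,0.955,2.128,9.977,3.605,0.707
23,-0.385,-0.493,-0.810,-1.444,-0.858,-0.129,-1.803,-2.805,0.207,-0.275,0.946,1.966,9.052,3.857,0.728
24,-0.394,-0.493,-0.829,-1.471,-0.873,0.035,-1.881,-2.719,0.206,-0.274,0.937,1.811,8.161,4.095,0.741
25,-0.403,-0.492,-0.848,-1.498,-0.868,0.174,-1.946,-2.636,0.205,-0.273,0.928,1.660,7.318,4.320,0.746
26,-0.411,-0.490,-0.867,-1.524,-0.848,0.289,-2.002,-2.554,0.204,-0.272,0.919,1.510,6.531,4.532,0.743
27,-0.420,-0.486,-0.888,-1.549,-0.815,0.381,-2.048,-2.470,0.202,-0.271,0.910,1.361,5.806,4.733,0.730
28,-0.428,-0.482,-0.908,-1.573,-0.771,0.454,-2.088,-2.385,0.201,-0.270,0.901,1.211,5.145,4.924,0.710
29,-0.435,-0.477,-0.929,-1.597,-0.720,0.507,-2.123,-2.297,0.199,-0.269,0.892,1.061,4.547,5.107,0.682
30,-0.442,-0.472,-0.951,-1.619,-0.664,0.543,-2.153,-2.208,0.197,-0.268,0.883,0.912,4.012,5.281,0.647
31,-0.448,-0.467,-0.972,-1.641,-0.604,0.564,-2.181,-2.116,0.195,-0.267,0.874,0.765,3.536,5.447,0.606
32,-0.454,-0.461,-0.994,-1.662,-0.543,0.571,-2.205,-2.023,0.192,-0.266,0.865,0.620,3.116,5.607,0.560
33,-0.459,-0.455,-1.017,-1.682,-0.482,0.567,-2.228,-1.927,0.190,-0.265,0.857,0.481,2.749,5.761,0.510
34,-0.464,-0.450,-1.039,-1.700,-0.421,0.552,-2.248,-1.831,0.188,-0.264,0.848,0.348,2.430,5.909,0.457
35,-0.467,-0.444,-1.061,-1.718,-0.362,0.530,-2.266,-1.733,0.185,-0.263,0.840,0.223,2.154,6.050,0.402
36,-0.471,-0.439,-1.084,-1.735,-0.307,0.501,-2.283,-1.635,0.183,-0.262,0.832,0.107,1.919,6.186,0.345
37,-0.474,-0.434,-1.107,-1.751,-0.255,0.466,-2.296,-1.538,0.180,-0.261,0.823,0.000,1.720,6.316,0.287
38,-0.476,-0.430,-1.130,-1.766,-0.206,0.428,-2.308,-1.442,0.178,-0.260,0.815,-0.096,1.553,6.439,0.229
39,-0.478,-0.426,-1.153,-1.780,-0.162,0.387,-2.316,-1.346,0.175,-0.259,0.807,-0.181,1.415,6.557,0.172
40,-0.479,-0.422,-1.176,-1.793,-0.122,0.344,-2.322,-1.253,0.173,-0.258,0.800,-0.257,1.302,6.667,0.115
41,-0.480,-0.419,-1.200,-1.805,-0.086,0.301,-2.324,-1.162,0.170,-0.256,0.792,-0.321,1.212,6.771,0.060
42,-0.481,-0.416,-1.223,-1.816,-0.055,0.257,-2.323,-1.074,0.167,-0.255,0.784,-0.376,1.142,6.868,0.005
43,-0.481,-0.414,-1.246,-1.826,-0.027,0.215,-2.318,-0.988,0.165,-0.254,0.777,-0.421,1.089,6.958,-0.047
44,-0.481,-0.412,-1.269,-1.836,-0.005,0.174,-2.311,-0.905,0.162,-0.252,0.770,-0.453,1.053,7.041,-0.098
45,-0.481,-0.410,-1.292,-1.845,0.011,0.136,-2.300,-0.825,0.159,-0.251,0.763,-0.468,1.031,7.117,-0.147
46,-0.481,-0.409,-1.315,-1.853,0.023,0.100,-2.286,-0.747,0.157,-0.249,0.756,-0.472,1.021,7.186,-0.193
47,-0.481,-0.408,-1.338,-1.860,0.032,0.068,-2.269,-0.674,0.154,-0.248,0.749,-0.470,1.018,7.248,-0.237
48,-0.481,-0.408,-1.361,-1.866,0.039,0.037,-2.248,-0.606,0.151,-0.246,0.742,-0.464,1.022,7.302,-0.279
49,-0.480,-0.408,-1.383,-1.872,0.044,0.010,-2.223,-0.543,0.149,-0.245,0.735,,,,


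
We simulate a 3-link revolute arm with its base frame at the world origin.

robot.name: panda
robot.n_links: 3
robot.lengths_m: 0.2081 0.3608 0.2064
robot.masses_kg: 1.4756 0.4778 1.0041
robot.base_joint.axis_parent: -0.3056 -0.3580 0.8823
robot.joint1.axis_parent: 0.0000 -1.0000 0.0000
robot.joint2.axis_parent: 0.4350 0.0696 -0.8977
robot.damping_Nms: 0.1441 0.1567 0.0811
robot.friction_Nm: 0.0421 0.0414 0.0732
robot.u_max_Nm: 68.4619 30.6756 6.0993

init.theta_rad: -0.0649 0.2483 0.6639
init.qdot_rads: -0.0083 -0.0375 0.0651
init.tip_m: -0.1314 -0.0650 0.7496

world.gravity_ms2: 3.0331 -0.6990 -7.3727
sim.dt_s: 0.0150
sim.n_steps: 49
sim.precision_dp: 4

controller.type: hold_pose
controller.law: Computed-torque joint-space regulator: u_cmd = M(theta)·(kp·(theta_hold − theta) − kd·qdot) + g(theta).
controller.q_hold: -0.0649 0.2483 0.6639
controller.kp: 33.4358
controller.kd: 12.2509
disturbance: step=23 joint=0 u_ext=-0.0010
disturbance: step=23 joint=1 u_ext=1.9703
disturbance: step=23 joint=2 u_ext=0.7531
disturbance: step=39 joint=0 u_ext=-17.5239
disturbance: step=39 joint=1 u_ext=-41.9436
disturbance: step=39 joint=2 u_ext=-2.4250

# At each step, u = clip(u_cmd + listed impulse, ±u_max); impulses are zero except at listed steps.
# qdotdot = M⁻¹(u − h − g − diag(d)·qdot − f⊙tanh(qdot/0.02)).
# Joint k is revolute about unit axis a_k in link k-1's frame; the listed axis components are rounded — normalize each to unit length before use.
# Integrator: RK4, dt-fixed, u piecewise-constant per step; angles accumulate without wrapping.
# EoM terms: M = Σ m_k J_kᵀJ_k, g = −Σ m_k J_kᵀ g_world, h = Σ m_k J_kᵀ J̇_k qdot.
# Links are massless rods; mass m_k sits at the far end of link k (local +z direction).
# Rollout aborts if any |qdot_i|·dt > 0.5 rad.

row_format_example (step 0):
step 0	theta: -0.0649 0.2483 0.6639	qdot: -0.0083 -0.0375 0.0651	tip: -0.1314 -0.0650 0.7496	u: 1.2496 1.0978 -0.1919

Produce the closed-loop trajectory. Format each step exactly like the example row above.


step 1	theta: -0.0653 0.2480 0.6639	qdot: -0.0041 -0.0311 0.0549	tip: -0.1312 -0.0650 0.7497	u: 1.2367 1.0721 -0.1921
step 2	theta: -0.0657 0.2477 0.6637	qdot: 0.0009 -0.0267 0.0505	tip: -0.1310 -0.0651 0.7497	u: 1.2259 1.0507 -0.1925
step 3	theta: -0.0660 0.2476 0.6636	qdot: 0.0055 -0.0234 0.0490	tip: -0.1308 -0.0651 0.7498	u: 1.2169 1.0329 -0.1928
step 4	theta: -0.0662 0.2474 0.6633	qdot: 0.0093 -0.0208 0.0485	tip: -0.1307 -0.0651 0.7498	u: 1.2095 1.0182 -0.1932
step 5	theta: -0.0664 0.2474 0.6631	qdot: 0.0123 -0.0186 0.0484	tip: -0.1306 -0.0651 0.7498	u: 1.2034 1.0057 -0.1936
step 6	theta: -0.0666 0.2473 0.6629	qdot: 0.0146 -0.0168 0.0485	tip: -0.1305 -0.0651 0.7498	u: 1.1983 0.9952 -0.1939
step 7	theta: -0.0667 0.2473 0.6626	qdot: 0.0165 -0.0153 0.0487	tip: -0.1305 -0.0651 0.7498	u: 1.1940 0.9863 -0.1942
step 8	theta: -0.0668 0.2473 0.6624	qdot: 0.0179 -0.0140 0.0490	tip: -0.1304 -0.0651 0.7499	u: 1.1904 0.9788 -0.1944
step 9	theta: -0.0669 0.2473 0.6622	qdot: 0.0191 -0.0129 0.0493	tip: -0.1304 -0.0651 0.7499	u: 1.1874 0.9723 -0.1946
step 10	theta: -0.0670 0.2473 0.6620	qdot: 0.0200 -0.0121 0.0496	tip: -0.1304 -0.0651 0.7499	u: 1.1848 0.9668 -0.1948
step 11	theta: -0.0670 0.2473 0.6617	qdot: 0.0208 -0.0114 0.0498	tip: -0.1304 -0.0651 0.7499	u: 1.1826 0.9621 -0.1950
step 12	theta: -0.0671 0.2474 0.6615	qdot: 0.0214 -0.0108 0.0501	tip: -0.1304 -0.0651 0.7499	u: 1.1807 0.9581 -0.1951
step 13	theta: -0.0671 0.2474 0.6613	qdot: 0.0218 -0.0104 0.0504	tip: -0.1304 -0.0651 0.7499	u: 1.1792 0.9547 -0.1952
step 14	theta: -0.0672 0.2475 0.6611	qdot: 0.0222 -0.0100 0.0506	tip: -0.1304 -0.0651 0.7499	u: 1.1778 0.9518 -0.1953
step 15	theta: -0.0672 0.2476 0.6609	qdot: 0.0225 -0.0098 0.0509	tip: -0.1305 -0.0650 0.7499	u: 1.1766 0.9492 -0.1954
step 16	theta: -0.0672 0.2476 0.6607	qdot: 0.0227 -0.0096 0.0511	tip: -0.1305 -0.0650 0.7499	u: 1.1757 0.9471 -0.1954
step 17	theta: -0.0673 0.2477 0.6605	qdot: 0.0229 -0.0094 0.0513	tip: -0.1305 -0.0650 0.7499	u: 1.1748 0.9452 -0.1955
step 18	theta: -0.0673 0.2478 0.6603	qdot: 0.0230 -0.0094 0.0515	tip: -0.1305 -0.0650 0.7499	u: 1.1741 0.9436 -0.1955
step 19	theta: -0.0673 0.2479 0.6601	qdot: 0.0231 -0.0093 0.0517	tip: -0.1306 -0.0650 0.7499	u: 1.1735 0.9422 -0.1955
step 20	theta: -0.0673 0.2479 0.6599	qdot: 0.0231 -0.0093 0.0518	tip: -0.1306 -0.0650 0.7499	u: 1.1729 0.9410 -0.1956
step 21	theta: -0.0673 0.2480 0.6597	qdot: 0.0231 -0.0093 0.0520	tip: -0.1306 -0.0650 0.7499	u: 1.1725 0.9399 -0.1956
step 22	theta: -0.0674 0.2481 0.6595	qdot: 0.0231 -0.0093 0.0521	tip: -0.1306 -0.0649 0.7499	u: 1.1721 0.9390 -0.1956
step 23	theta: -0.0674 0.2481 0.6594	qdot: 0.0231 -0.0094 0.0523	tip: -0.1307 -0.0649 0.7499	u: 1.1707 2.9085 0.5575
step 24	theta: -0.0677 0.2485 0.6678	qdot: -0.0692 0.0491 1.0441	tip: -0.1311 -0.0656 0.7495	u: 1.1646 0.5689 -0.3156
step 25	theta: -0.0693 0.2495 0.6790	qdot: -0.1258 0.0880 0.4841	tip: -0.1317 -0.0666 0.7491	u: 1.1510 0.6252 -0.2744
step 26	theta: -0.0712 0.2509 0.6836	qdot: -0.1301 0.0954 0.1480	tip: -0.1323 -0.0671 0.7488	u: 1.1393 0.6750 -0.2452
step 27	theta: -0.0731 0.2523 0.6843	qdot: -0.0847 0.0714 0.0341	tip: -0.1327 -0.0673 0.7486	u: 1.1302 0.7183 -0.2285
step 28	theta: -0.0740 0.2532 0.6845	qdot: -0.0143 0.0290 0.0880	tip: -0.1329 -0.0674 0.7485	u: 1.1263 0.7546 -0.2236
step 29	theta: -0.0743 0.2537 0.6849	qdot: 0.0097 0.0122 0.0791	tip: -0.1331 -0.0674 0.7484	u: 1.1282 0.7816 -0.2189
step 30	theta: -0.0744 0.2540 0.6851	qdot: 0.0206 0.0027 0.0650	tip: -0.1333 -0.0674 0.7484	u: 1.1319 0.8034 -0.2152
step 31	theta: -0.0744 0.2542 0.6850	qdot: 0.0263 -0.0035 0.0513	tip: -0.1334 -0.0674 0.7484	u: 1.1358 0.8215 -0.2124
step 32	theta: -0.0744 0.2543 0.6847	qdot: 0.0295 -0.0080 0.0406	tip: -0.1335 -0.0674 0.7484	u: 1.1396 0.8365 -0.2101
step 33	theta: -0.0743 0.2544 0.6843	qdot: 0.0314 -0.0114 0.0329	tip: -0.1335 -0.0674 0.7484	u: 1.1431 0.8492 -0.2083
step 34	theta: -0.0742 0.2544 0.6838	qdot: 0.0325 -0.0140 0.0280	tip: -0.1335 -0.0673 0.7484	u: 1.1463 0.8597 -0.2070
step 35	theta: -0.0740 0.2544 0.6833	qdot: 0.0330 -0.0160 0.0252	tip: -0.1335 -0.0673 0.7484	u: 1.1492 0.8686 -0.2059
step 36	theta: -0.0739 0.2543 0.6827	qdot: 0.0330 -0.0175 0.0237	tip: -0.1335 -0.0672 0.7484	u: 1.1519 0.8760 -0.2052
step 37	theta: -0.0738 0.2543 0.6822	qdot: 0.0327 -0.0185 0.0231	tip: -0.1335 -0.0671 0.7484	u: 1.1542 0.8823 -0.2045
step 38	theta: -0.0736 0.2542 0.6816	qdot: 0.0323 -0.0193 0.0229	tip: -0.1334 -0.0671 0.7485	u: 1.1563 0.8876 -0.2040
step 39	theta: -0.0735 0.2541 0.6810	qdot: 0.0319 -0.0198 0.0230	tip: -0.1334 -0.0670 0.7485	u: -16.3659 -30.6756 -2.6286
step 40	theta: -0.1011 0.2584 0.6397	qdot: -3.5330 0.4982 -5.1596	tip: -0.1284 -0.0669 0.7501	u: 4.4254 6.9020 0.2059
step 41	theta: -0.1427 0.2617 0.5825	qdot: -2.0832 -0.0213 -2.6475	tip: -0.1193 -0.0673 0.7525	u: 3.9264 6.1712 0.0838
step 42	theta: -0.1672 0.2595 0.5535	qdot: -1.2212 -0.2525 -1.2831	tip: -0.1119 -0.0684 0.7542	u: 3.5203 5.5002 0.0101
step 43	theta: -0.1813 0.2549 0.5405	qdot: -0.6870 -0.3437 -0.4877	tip: -0.1060 -0.0697 0.7553	u: 3.1840 4.9040 -0.0372
step 44	theta: -0.1890 0.2496 0.5369	qdot: -0.3567 -0.3574 -0.0362	tip: -0.1014 -0.0710 0.7561	u: 2.9017 4.3785 -0.0679
step 45	theta: -0.1929 0.2445 0.5376	qdot: -0.2052 -0.2997 0.0271	tip: -0.0978 -0.0721 0.7567	u: 2.6619 3.9187 -0.0782
step 46	theta: -0.1953 0.2405 0.5378	qdot: -0.0838 -0.2489 0.0942	tip: -0.0952 -0.0729 0.7571	u: 2.4555 3.5187 -0.0886
step 47	theta: -0.1962 0.2373 0.5385	qdot: -0.0099 -0.1921 0.0982	tip: -0.0933 -0.0734 0.7574	u: 2.2795 3.1708 -0.0959
step 48	theta: -0.1963 0.2350 0.5391	qdot: 0.0329 -0.1361 0.0920	tip: -0.0920 -0.0737 0.7576	u: 2.1324 2.8691 -0.1036
step 49	theta: -0.1960 0.2336 0.5396	qdot: 0.0609 -0.0865 0.0866	tip: -0.0913 -0.0738 0.7577


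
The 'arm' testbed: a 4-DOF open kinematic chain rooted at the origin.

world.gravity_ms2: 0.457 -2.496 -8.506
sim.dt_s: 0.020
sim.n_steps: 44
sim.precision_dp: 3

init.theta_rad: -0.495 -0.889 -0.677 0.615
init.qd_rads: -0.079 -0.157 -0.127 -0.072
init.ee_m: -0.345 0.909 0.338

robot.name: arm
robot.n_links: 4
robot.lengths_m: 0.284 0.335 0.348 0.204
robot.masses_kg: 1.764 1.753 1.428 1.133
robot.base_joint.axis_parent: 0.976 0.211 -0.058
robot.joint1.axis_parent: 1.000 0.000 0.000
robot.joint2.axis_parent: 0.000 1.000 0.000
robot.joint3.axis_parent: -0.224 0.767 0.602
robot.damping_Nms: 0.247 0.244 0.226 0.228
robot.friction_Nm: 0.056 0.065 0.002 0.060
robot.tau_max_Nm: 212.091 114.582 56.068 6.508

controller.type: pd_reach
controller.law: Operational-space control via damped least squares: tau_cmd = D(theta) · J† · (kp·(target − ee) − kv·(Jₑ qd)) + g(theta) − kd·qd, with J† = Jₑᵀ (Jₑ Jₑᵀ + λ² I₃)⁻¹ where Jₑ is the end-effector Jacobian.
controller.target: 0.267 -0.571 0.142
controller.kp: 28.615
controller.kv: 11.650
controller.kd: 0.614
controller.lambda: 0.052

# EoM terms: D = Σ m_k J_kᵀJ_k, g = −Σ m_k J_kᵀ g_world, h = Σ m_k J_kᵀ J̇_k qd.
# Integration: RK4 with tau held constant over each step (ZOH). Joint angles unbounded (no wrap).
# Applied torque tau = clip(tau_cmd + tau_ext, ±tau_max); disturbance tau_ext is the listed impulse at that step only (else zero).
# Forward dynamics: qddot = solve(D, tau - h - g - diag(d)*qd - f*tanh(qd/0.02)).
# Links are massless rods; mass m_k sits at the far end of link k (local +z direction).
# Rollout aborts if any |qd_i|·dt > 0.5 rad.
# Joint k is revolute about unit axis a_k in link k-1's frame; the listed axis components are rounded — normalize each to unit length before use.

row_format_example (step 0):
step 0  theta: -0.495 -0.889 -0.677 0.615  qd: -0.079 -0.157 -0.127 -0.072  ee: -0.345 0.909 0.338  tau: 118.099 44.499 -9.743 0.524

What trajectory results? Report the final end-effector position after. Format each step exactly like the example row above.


step 1  theta: -0.467 -0.925 -0.690 0.629  qd: 2.808 -3.410 -1.146 1.384  ee: -0.344 0.901 0.333  tau: 93.046 39.001 -6.623 -0.521
step 2  theta: -0.392 -1.015 -0.717 0.657  qd: 4.750 -5.487 -1.497 1.428  ee: -0.337 0.880 0.330  tau: 70.337 31.525 -4.454 -0.424
step 3  theta: -0.284 -1.136 -0.747 0.688  qd: 6.000 -6.617 -1.512 1.707  ee: -0.327 0.850 0.328  tau: 51.654 24.966 -3.128 -0.523
step 4  theta: -0.156 -1.274 -0.776 0.724  qd: 6.832 -7.160 -1.301 1.933  ee: -0.315 0.813 0.329  tau: 36.988 19.746 -2.139 -0.588
step 5  theta: -0.014 -1.419 -0.799 0.765  qd: 7.421 -7.334 -0.986 2.162  ee: -0.301 0.771 0.332  tau: 25.770 15.861 -1.323 -0.662
step 6  theta: 0.139 -1.565 -0.815 0.811  qd: 7.877 -7.282 -0.639 2.383  ee: -0.286 0.727 0.336  tau: 17.229 13.011 -0.608 -0.738
step 7  theta: 0.300 -1.708 -0.824 0.860  qd: 8.266 -7.088 -0.303 2.596  ee: -0.271 0.681 0.341  tau: 10.682 10.870 0.030 -0.815
step 8  theta: 0.469 -1.847 -0.827 0.914  qd: 8.621 -6.807 -0.003 2.799  ee: -0.256 0.634 0.348  tau: 5.612 9.167 0.601 -0.889
step 9  theta: 0.644 -1.980 -0.825 0.972  qd: 8.958 -6.471 0.250 2.988  ee: -0.241 0.587 0.355  tau: 1.664 7.704 1.114 -0.957
step 10  theta: 0.827 -2.106 -0.818 1.033  qd: 9.279 -6.104 0.456 3.155  ee: -0.227 0.541 0.363  tau: -1.395 6.354 1.579 -1.010
step 11  theta: 1.015 -2.224 -0.807 1.097  qd: 9.578 -5.719 0.615 3.290  ee: -0.214 0.495 0.371  tau: -3.719 5.060 2.007 -1.041
step 12  theta: 1.209 -2.334 -0.793 1.164  qd: 9.840 -5.326 0.734 3.383  ee: -0.201 0.450 0.381  tau: -5.425 3.821 2.411 -1.045
step 13  theta: 1.408 -2.437 -0.778 1.232  qd: 10.045 -4.930 0.819 3.419  ee: -0.189 0.406 0.391  tau: -6.626 2.688 2.809 -1.015
step 14  theta: 1.610 -2.532 -0.761 1.300  qd: 10.165 -4.529 0.875 3.390  ee: -0.178 0.363 0.401  tau: -7.452 1.731 3.217 -0.949
step 15  theta: 1.814 -2.618 -0.743 1.367  qd: 10.166 -4.117 0.909 3.286  ee: -0.167 0.321 0.413  tau: -8.049 1.000 3.644 -0.842
step 16  theta: 2.016 -2.696 -0.724 1.431  qd: 10.009 -3.682 0.924 3.100  ee: -0.156 0.279 0.425  tau: -8.553 0.464 4.085 -0.692
step 17  theta: 2.213 -2.765 -0.706 1.491  qd: 9.660 -3.211 0.923 2.831  ee: -0.146 0.237 0.437  tau: -9.050 -0.036 4.498 -0.497
step 18  theta: 2.401 -2.824 -0.688 1.544  qd: 9.107 -2.698 0.912 2.482  ee: -0.136 0.196 0.448  tau: -9.549 -0.754 4.818 -0.263
step 19  theta: 2.576 -2.873 -0.669 1.590  qd: 8.369 -2.150 0.895 2.075  ee: -0.125 0.154 0.459  tau: -10.000 -1.925 4.974 -0.005
step 20  theta: 2.735 -2.910 -0.652 1.628  qd: 7.500 -1.589 0.878 1.646  ee: -0.113 0.113 0.469  tau: -10.350 -3.654 4.935 0.250
step 21  theta: 2.876 -2.937 -0.634 1.657  qd: 6.577 -1.044 0.865 1.236  ee: -0.100 0.071 0.476  tau: -10.583 -5.879 4.715 0.475
step 22  theta: 2.999 -2.953 -0.617 1.678  qd: 5.670 -0.546 0.855 0.876  ee: -0.086 0.030 0.481  tau: -10.727 -8.429 4.366 0.654
step 23  theta: 3.104 -2.959 -0.600 1.692  qd: 4.834 -0.115 0.849 0.578  ee: -0.071 -0.010 0.483  tau: -10.828 -11.103 3.945 0.785
step 24  theta: 3.193 -2.958 -0.583 1.701  qd: 4.105 0.233 0.846 0.339  ee: -0.055 -0.049 0.482  tau: -10.926 -13.705 3.502 0.877
step 25  theta: 3.269 -2.951 -0.566 1.706  qd: 3.486 0.503 0.840 0.154  ee: -0.039 -0.087 0.478  tau: -11.052 -16.122 3.073 0.938
step 26  theta: 3.334 -2.939 -0.549 1.707  qd: 2.972 0.700 0.832 0.015  ee: -0.023 -0.122 0.471  tau: -11.217 -18.282 2.678 0.974
step 27  theta: 3.389 -2.924 -0.533 1.707  qd: 2.553 0.837 0.821 -0.044  ee: -0.007 -0.155 0.462  tau: -11.415 -20.136 2.327 0.954
step 28  theta: 3.437 -2.906 -0.517 1.705  qd: 2.211 0.923 0.804 -0.096  ee: 0.009 -0.186 0.451  tau: -11.643 -21.684 2.026 0.938
step 29  theta: 3.478 -2.887 -0.501 1.703  qd: 1.926 0.969 0.781 -0.165  ee: 0.024 -0.215 0.439  tau: -11.883 -22.942 1.772 0.946
step 30  theta: 3.514 -2.868 -0.485 1.699  qd: 1.688 0.986 0.753 -0.224  ee: 0.039 -0.241 0.425  tau: -12.114 -23.927 1.562 0.954
step 31  theta: 3.546 -2.848 -0.471 1.694  qd: 1.483 0.983 0.719 -0.272  ee: 0.053 -0.265 0.411  tau: -12.322 -24.665 1.393 0.957
step 32  theta: 3.574 -2.828 -0.457 1.688  qd: 1.302 0.968 0.682 -0.308  ee: 0.066 -0.287 0.396  tau: -12.497 -25.187 1.259 0.957
step 33  theta: 3.598 -2.809 -0.443 1.681  qd: 1.139 0.947 0.641 -0.334  ee: 0.078 -0.307 0.381  tau: -12.632 -25.526 1.156 0.952
step 34  theta: 3.619 -2.791 -0.431 1.674  qd: 0.989 0.922 0.598 -0.351  ee: 0.090 -0.325 0.366  tau: -12.725 -25.711 1.077 0.944
step 35  theta: 3.638 -2.772 -0.420 1.667  qd: 0.848 0.897 0.554 -0.359  ee: 0.100 -0.341 0.352  tau: -12.776 -25.773 1.017 0.933
step 36  theta: 3.653 -2.755 -0.409 1.660  qd: 0.714 0.874 0.510 -0.362  ee: 0.110 -0.355 0.338  tau: -12.786 -25.736 0.973 0.920
step 37  theta: 3.666 -2.737 -0.399 1.653  qd: 0.587 0.853 0.466 -0.359  ee: 0.119 -0.368 0.324  tau: -12.762 -25.624 0.938 0.907
step 38  theta: 3.677 -2.720 -0.390 1.646  qd: 0.466 0.835 0.424 -0.352  ee: 0.128 -0.380 0.311  tau: -12.707 -25.457 0.911 0.893
step 39  theta: 3.685 -2.704 -0.382 1.639  qd: 0.352 0.820 0.384 -0.342  ee: 0.135 -0.391 0.299  tau: -12.630 -25.251 0.888 0.879
step 40  theta: 3.691 -2.688 -0.375 1.632  qd: 0.244 0.807 0.346 -0.329  ee: 0.142 -0.400 0.287  tau: -12.535 -25.022 0.869 0.866
step 41  theta: 3.695 -2.672 -0.368 1.626  qd: 0.144 0.796 0.311 -0.315  ee: 0.149 -0.409 0.277  tau: -12.429 -24.779 0.850 0.854
step 42  theta: 3.697 -2.656 -0.362 1.619  qd: 0.051 0.786 0.279 -0.300  ee: 0.155 -0.417 0.266  tau: -12.318 -24.534 0.832 0.842
step 43  theta: 3.697 -2.640 -0.357 1.614  qd: -0.030 0.776 0.250 -0.285  ee: 0.161 -0.424 0.257  tau: -12.214 -24.295 0.812 0.833
step 44  theta: 3.695 -2.625 -0.352 1.608  qd: -0.099 0.763 0.225 -0.271  ee: 0.166 -0.431 0.248
final ee position (m): 0.166 -0.431 0.248


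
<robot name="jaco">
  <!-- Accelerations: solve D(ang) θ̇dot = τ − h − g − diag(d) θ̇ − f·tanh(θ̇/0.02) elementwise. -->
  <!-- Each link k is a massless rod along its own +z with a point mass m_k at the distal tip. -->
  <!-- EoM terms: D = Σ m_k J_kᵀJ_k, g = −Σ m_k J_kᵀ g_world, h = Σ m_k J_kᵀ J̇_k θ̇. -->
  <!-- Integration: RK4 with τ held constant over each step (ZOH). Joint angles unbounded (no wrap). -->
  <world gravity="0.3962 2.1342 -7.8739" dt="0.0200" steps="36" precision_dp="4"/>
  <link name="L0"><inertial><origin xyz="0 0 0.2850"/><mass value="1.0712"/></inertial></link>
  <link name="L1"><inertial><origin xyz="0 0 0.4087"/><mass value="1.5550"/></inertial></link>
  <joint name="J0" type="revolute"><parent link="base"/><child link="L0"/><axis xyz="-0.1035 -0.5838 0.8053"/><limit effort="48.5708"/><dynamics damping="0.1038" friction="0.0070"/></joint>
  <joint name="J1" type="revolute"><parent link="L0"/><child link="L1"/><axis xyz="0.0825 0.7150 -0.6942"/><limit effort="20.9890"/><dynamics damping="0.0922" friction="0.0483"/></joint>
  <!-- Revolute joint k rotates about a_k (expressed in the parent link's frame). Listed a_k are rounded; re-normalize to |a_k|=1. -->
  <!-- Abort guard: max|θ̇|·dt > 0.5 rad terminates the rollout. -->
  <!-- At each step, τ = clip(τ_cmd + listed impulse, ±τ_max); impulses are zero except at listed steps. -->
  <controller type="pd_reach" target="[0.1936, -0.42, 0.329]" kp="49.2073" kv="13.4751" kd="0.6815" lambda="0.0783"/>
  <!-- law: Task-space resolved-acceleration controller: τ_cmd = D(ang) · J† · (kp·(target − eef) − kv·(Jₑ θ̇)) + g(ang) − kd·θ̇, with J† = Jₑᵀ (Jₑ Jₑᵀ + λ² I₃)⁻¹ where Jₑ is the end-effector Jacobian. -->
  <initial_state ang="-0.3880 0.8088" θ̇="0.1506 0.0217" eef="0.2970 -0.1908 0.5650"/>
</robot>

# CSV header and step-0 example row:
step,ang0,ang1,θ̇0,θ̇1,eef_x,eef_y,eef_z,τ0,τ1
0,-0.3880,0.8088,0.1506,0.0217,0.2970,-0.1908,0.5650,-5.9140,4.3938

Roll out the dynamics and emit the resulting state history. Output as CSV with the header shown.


step,ang0,ang1,θ̇0,θ̇1,eef_x,eef_y,eef_z,τ0,τ1
1,-0.3837,0.8199,0.2628,1.0628,0.2972,-0.1918,0.5637,-3.7932,2.1196
2,-0.3817,0.8424,-0.0589,1.1930,0.2987,-0.1958,0.5597,-2.0510,0.9998
3,-0.3848,0.8676,-0.2572,1.3200,0.3011,-0.2020,0.5542,-0.8012,0.1474
4,-0.3914,0.8947,-0.4030,1.3911,0.3039,-0.2096,0.5475,0.1143,-0.4679
5,-0.4005,0.9229,-0.5046,1.4306,0.3068,-0.2182,0.5401,0.7854,-0.9205
6,-0.4112,0.9517,-0.5739,1.4473,0.3095,-0.2275,0.5320,1.2795,-1.2555
7,-0.4232,0.9807,-0.6193,1.4474,0.3119,-0.2371,0.5236,1.6448,-1.5052
8,-0.4358,1.0095,-0.6471,1.4354,0.3138,-0.2470,0.5150,1.9157,-1.6925
9,-0.4489,1.0380,-0.6617,1.4145,0.3153,-0.2569,0.5064,2.1171,-1.8336
10,-0.4622,1.0660,-0.6664,1.3869,0.3163,-0.2667,0.4977,2.2666,-1.9400
11,-0.4755,1.0934,-0.6636,1.3546,0.3169,-0.2764,0.4891,2.3770,-2.0199
12,-0.4887,1.1201,-0.6550,1.3187,0.3169,-0.2859,0.4806,2.4576,-2.0795
13,-0.5017,1.1461,-0.6421,1.2804,0.3165,-0.2950,0.4723,2.5150,-2.1231
14,-0.5143,1.1713,-0.6256,1.2405,0.3156,-0.3039,0.4642,2.5544,-2.1539
15,-0.5267,1.1957,-0.6066,1.1995,0.3144,-0.3123,0.4564,2.5794,-2.1743
16,-0.5386,1.2193,-0.5854,1.1581,0.3129,-0.3205,0.4489,2.5928,-2.1862
17,-0.5501,1.2420,-0.5626,1.1166,0.3111,-0.3282,0.4416,2.5970,-2.1912
18,-0.5611,1.2640,-0.5387,1.0754,0.3090,-0.3355,0.4346,2.5937,-2.1902
19,-0.5716,1.2851,-0.5138,1.0346,0.3067,-0.3425,0.4280,2.5841,-2.1844
20,-0.5816,1.3053,-0.4884,0.9946,0.3043,-0.3490,0.4216,2.5696,-2.1745
21,-0.5911,1.3248,-0.4626,0.9555,0.3017,-0.3552,0.4156,2.5510,-2.1611
22,-0.6001,1.3436,-0.4367,0.9174,0.2990,-0.3610,0.4099,2.5292,-2.1450
23,-0.6086,1.3616,-0.4108,0.8805,0.2962,-0.3665,0.4044,2.5048,-2.1265
24,-0.6166,1.3788,-0.3851,0.8447,0.2934,-0.3716,0.3993,2.4784,-2.1062
25,-0.6240,1.3954,-0.3598,0.8102,0.2905,-0.3763,0.3944,2.4505,-2.0844
26,-0.6310,1.4112,-0.3349,0.7769,0.2877,-0.3808,0.3898,2.4216,-2.0616
27,-0.6374,1.4264,-0.3106,0.7449,0.2848,-0.3849,0.3855,2.3920,-2.0379
28,-0.6434,1.4410,-0.2870,0.7142,0.2820,-0.3888,0.3814,2.3620,-2.0137
29,-0.6489,1.4550,-0.2640,0.6848,0.2792,-0.3923,0.3776,2.3320,-1.9893
30,-0.6540,1.4684,-0.2419,0.6566,0.2765,-0.3957,0.3740,2.3021,-1.9647
31,-0.6586,1.4813,-0.2205,0.6297,0.2738,-0.3987,0.3706,2.2725,-1.9403
32,-0.6628,1.4936,-0.2000,0.6040,0.2712,-0.4016,0.3675,2.2434,-1.9161
33,-0.6666,1.5055,-0.1804,0.5795,0.2687,-0.4042,0.3645,2.2150,-1.8922
34,-0.6700,1.5168,-0.1617,0.5562,0.2662,-0.4066,0.3617,2.1872,-1.8688
35,-0.6731,1.5277,-0.1438,0.5339,0.2638,-0.4089,0.3591,2.1602,-1.8460
36,-0.6758,1.5382,-0.1268,0.5127,0.2615,-0.4109,0.3566,,


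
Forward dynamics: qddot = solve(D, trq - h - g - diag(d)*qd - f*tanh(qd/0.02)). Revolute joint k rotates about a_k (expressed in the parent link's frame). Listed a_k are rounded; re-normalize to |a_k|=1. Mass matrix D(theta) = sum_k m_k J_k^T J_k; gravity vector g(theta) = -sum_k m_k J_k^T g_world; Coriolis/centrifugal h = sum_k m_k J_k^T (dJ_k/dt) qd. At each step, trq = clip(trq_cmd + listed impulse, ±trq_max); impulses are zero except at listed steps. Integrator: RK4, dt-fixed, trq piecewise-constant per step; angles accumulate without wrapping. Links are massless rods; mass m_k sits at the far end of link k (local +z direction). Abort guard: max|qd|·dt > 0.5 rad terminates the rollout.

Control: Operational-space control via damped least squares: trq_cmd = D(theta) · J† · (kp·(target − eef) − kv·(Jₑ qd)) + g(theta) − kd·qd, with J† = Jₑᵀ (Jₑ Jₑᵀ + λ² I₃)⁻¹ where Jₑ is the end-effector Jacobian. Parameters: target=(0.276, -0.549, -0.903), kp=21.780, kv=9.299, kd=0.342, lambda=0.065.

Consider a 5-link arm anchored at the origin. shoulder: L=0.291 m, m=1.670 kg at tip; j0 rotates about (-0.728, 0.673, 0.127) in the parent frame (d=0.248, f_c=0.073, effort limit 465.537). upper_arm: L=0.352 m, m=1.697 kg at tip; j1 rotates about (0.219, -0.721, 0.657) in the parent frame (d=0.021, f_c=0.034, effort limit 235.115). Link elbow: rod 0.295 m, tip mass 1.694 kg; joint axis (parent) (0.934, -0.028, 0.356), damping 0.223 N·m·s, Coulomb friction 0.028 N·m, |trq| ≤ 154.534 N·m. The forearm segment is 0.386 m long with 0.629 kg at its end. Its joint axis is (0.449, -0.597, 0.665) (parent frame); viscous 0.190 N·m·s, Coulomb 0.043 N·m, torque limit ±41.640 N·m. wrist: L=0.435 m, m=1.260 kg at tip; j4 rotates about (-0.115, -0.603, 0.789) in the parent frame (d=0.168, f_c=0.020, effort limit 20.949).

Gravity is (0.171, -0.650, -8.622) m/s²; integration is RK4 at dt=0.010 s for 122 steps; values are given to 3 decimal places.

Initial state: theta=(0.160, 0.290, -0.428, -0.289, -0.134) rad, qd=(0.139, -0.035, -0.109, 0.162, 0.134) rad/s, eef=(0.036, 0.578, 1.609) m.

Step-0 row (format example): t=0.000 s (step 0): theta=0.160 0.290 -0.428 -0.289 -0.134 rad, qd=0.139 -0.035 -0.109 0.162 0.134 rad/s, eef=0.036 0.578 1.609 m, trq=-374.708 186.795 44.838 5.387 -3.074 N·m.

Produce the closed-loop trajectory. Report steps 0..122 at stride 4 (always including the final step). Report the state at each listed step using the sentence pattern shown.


t=0.040 s (step 4): theta=0.029 0.267 -0.575 -0.443 -0.140 rad, qd=-5.931 -0.774 -6.993 -6.602 1.172 rad/s, eef=0.040 0.567 1.569 m, trq=-163.477 78.730 17.708 -1.505 -2.810 N·m.
t=0.080 s (step 8): theta=-0.243 0.262 -0.944 -0.705 0.018 rad, qd=-7.128 0.756 -10.853 -5.516 6.403 rad/s, eef=0.034 0.504 1.460 m, trq=-17.254 1.896 -3.832 -5.093 -2.320 N·m.
t=0.120 s (step 12): theta=-0.519 0.328 -1.403 -0.843 0.311 rad, qd=-6.586 2.490 -11.769 -1.245 7.525 rad/s, eef=0.019 0.404 1.316 m, trq=31.492 -21.707 -10.262 -1.662 -1.005 N·m.
t=0.160 s (step 16): theta=-0.771 0.453 -1.864 -0.800 0.588 rad, qd=-6.115 3.557 -11.091 3.376 6.224 rad/s, eef=-0.001 0.293 1.167 m, trq=41.378 -24.627 -9.239 0.959 -0.166 N·m.
t=0.200 s (step 20): theta=-1.018 0.584 -2.269 -0.584 0.811 rad, qd=-6.417 2.395 -8.842 7.080 5.039 rad/s, eef=-0.016 0.190 1.024 m, trq=42.172 -21.627 -6.515 0.835 -0.210 N·m.
t=0.240 s (step 24): theta=-1.294 0.599 -2.557 -0.283 1.011 rad, qd=-7.353 -1.832 -5.668 7.258 5.245 rad/s, eef=-0.028 0.095 0.885 m, trq=46.571 -18.938 -5.318 0.299 -1.071 N·m.
t=0.280 s (step 28): theta=-1.592 0.465 -2.749 -0.040 1.235 rad, qd=-7.332 -4.332 -4.218 4.781 5.826 rad/s, eef=-0.038 0.004 0.755 m, trq=47.432 -16.542 -4.167 0.809 -1.899 N·m.
t=0.320 s (step 32): theta=-1.874 0.286 -2.910 0.103 1.465 rad, qd=-6.752 -4.337 -3.912 2.471 5.664 rad/s, eef=-0.039 -0.083 0.637 m, trq=39.234 -12.669 -0.710 2.224 -1.980 N·m.
t=0.360 s (step 36): theta=-2.133 0.135 -3.068 0.171 1.687 rad, qd=-6.201 -3.058 -4.144 1.179 5.431 rad/s, eef=-0.022 -0.161 0.523 m, trq=27.116 -8.466 4.409 4.108 -1.540 N·m.
t=0.400 s (step 40): theta=-2.371 0.051 -3.249 0.220 1.891 rad, qd=-5.688 -1.083 -4.942 1.514 4.646 rad/s, eef=0.009 -0.225 0.411 m, trq=16.629 -5.549 9.621 5.615 -0.815 N·m.
t=0.440 s (step 44): theta=-2.590 0.044 -3.462 0.303 2.050 rad, qd=-5.274 0.672 -5.660 2.671 3.236 rad/s, eef=0.049 -0.278 0.299 m, trq=10.157 -4.859 13.796 6.540 -0.280 N·m.
t=0.480 s (step 48): theta=-2.794 0.096 -3.694 0.427 2.152 rad, qd=-4.915 1.863 -5.859 3.457 1.933 rad/s, eef=0.090 -0.325 0.189 m, trq=7.576 -5.687 17.418 7.101 -0.347 N·m.
t=0.520 s (step 52): theta=-2.982 0.188 -3.923 0.568 2.211 rad, qd=-4.483 2.670 -5.511 3.460 1.067 rad/s, eef=0.131 -0.367 0.078 m, trq=8.463 -6.859 20.752 7.247 -0.972 N·m.
t=0.560 s (step 56): theta=-3.150 0.308 -4.128 0.694 2.241 rad, qd=-3.895 3.328 -4.716 2.762 0.502 rad/s, eef=0.168 -0.400 -0.036 m, trq=12.599 -8.042 23.031 6.889 -1.830 N·m.
t=0.600 s (step 60): theta=-3.291 0.453 -4.296 0.783 2.252 rad, qd=-3.143 3.890 -3.660 1.646 0.059 rad/s, eef=0.202 -0.421 -0.148 m, trq=18.656 -9.530 23.440 6.190 -2.571 N·m.
t=0.640 s (step 64): theta=-3.401 0.615 -4.421 0.825 2.248 rad, qd=-2.321 4.190 -2.563 0.445 -0.233 rad/s, eef=0.230 -0.429 -0.255 m, trq=22.127 -10.874 21.814 5.474 -3.010 N·m.
t=0.680 s (step 68): theta=-3.478 0.783 -4.504 0.823 2.234 rad, qd=-1.573 4.135 -1.630 -0.479 -0.482 rad/s, eef=0.252 -0.427 -0.352 m, trq=20.529 -11.280 18.738 4.917 -3.048 N·m.
t=0.720 s (step 72): theta=-3.529 0.942 -4.554 0.791 2.211 rad, qd=-0.990 3.760 -0.891 -1.100 -0.610 rad/s, eef=0.269 -0.420 -0.435 m, trq=15.661 -10.804 15.097 4.574 -2.801 N·m.
t=0.760 s (step 76): theta=-3.559 1.082 -4.578 0.740 2.185 rad, qd=-0.554 3.236 -0.371 -1.414 -0.723 rad/s, eef=0.281 -0.411 -0.504 m, trq=9.791 -9.884 11.560 4.370 -2.364 N·m.
t=0.800 s (step 80): theta=-3.574 1.201 -4.586 0.681 2.154 rad, qd=-0.217 2.692 -0.064 -1.481 -0.811 rad/s, eef=0.288 -0.403 -0.562 m, trq=4.239 -8.874 8.507 4.225 -1.863 N·m.
t=0.840 s (step 84): theta=-3.577 1.298 -4.586 0.624 2.121 rad, qd=0.058 2.200 0.061 -1.388 -0.822 rad/s, eef=0.292 -0.398 -0.611 m, trq=-0.460 -7.923 6.082 4.098 -1.395 N·m.
t=0.880 s (step 88): theta=-3.570 1.378 -4.583 0.571 2.089 rad, qd=0.282 1.782 0.075 -1.246 -0.728 rad/s, eef=0.294 -0.396 -0.651 m, trq=-4.260 -7.036 4.255 3.986 -1.009 N·m.
t=0.920 s (step 92): theta=-3.555 1.442 -4.581 0.524 2.063 rad, qd=0.462 1.448 0.022 -1.093 -0.584 rad/s, eef=0.294 -0.397 -0.685 m, trq=-7.325 -6.197 2.922 3.886 -0.699 N·m.
t=0.960 s (step 96): theta=-3.534 1.494 -4.582 0.483 2.043 rad, qd=0.592 1.182 -0.041 -0.969 -0.429 rad/s, eef=0.292 -0.401 -0.714 m, trq=-9.765 -5.404 1.979 3.814 -0.448 N·m.
t=1.000 s (step 100): theta=-3.509 1.537 -4.584 0.447 2.028 rad, qd=0.677 0.976 -0.103 -0.859 -0.310 rad/s, eef=0.290 -0.407 -0.738 m, trq=-11.651 -4.681 1.341 3.766 -0.235 N·m.
t=1.040 s (step 104): theta=-3.480 1.573 -4.590 0.415 2.018 rad, qd=0.724 0.814 -0.155 -0.762 -0.223 rad/s, eef=0.288 -0.414 -0.758 m, trq=-13.010 -4.050 0.942 3.742 -0.056 N·m.
t=1.080 s (step 108): theta=-3.451 1.603 -4.597 0.386 2.010 rad, qd=0.739 0.685 -0.189 -0.680 -0.165 rad/s, eef=0.285 -0.423 -0.775 m, trq=-13.906 -3.517 0.722 3.742 0.095 N·m.
t=1.120 s (step 112): theta=-3.422 1.628 -4.605 0.360 2.004 rad, qd=0.730 0.580 -0.209 -0.610 -0.129 rad/s, eef=0.283 -0.433 -0.790 m, trq=-14.415 -3.078 0.633 3.762 0.222 N·m.
t=1.160 s (step 116): theta=-3.393 1.650 -4.613 0.337 2.000 rad, qd=0.703 0.494 -0.216 -0.550 -0.106 rad/s, eef=0.281 -0.443 -0.803 m, trq=-14.615 -2.723 0.636 3.796 0.329 N·m.
t=1.200 s (step 120): theta=-3.366 1.668 -4.622 0.316 1.996 rad, qd=0.665 0.422 -0.213 -0.497 -0.093 rad/s, eef=0.280 -0.452 -0.814 m, trq=-14.580 -2.439 0.702 3.842 0.419 N·m.
t=1.220 s (step 122): theta=-3.352 1.676 -4.626 0.306 1.994 rad, qd=0.643 0.391 -0.210 -0.473 -0.089 rad/s, eef=0.279 -0.457 -0.818 m.


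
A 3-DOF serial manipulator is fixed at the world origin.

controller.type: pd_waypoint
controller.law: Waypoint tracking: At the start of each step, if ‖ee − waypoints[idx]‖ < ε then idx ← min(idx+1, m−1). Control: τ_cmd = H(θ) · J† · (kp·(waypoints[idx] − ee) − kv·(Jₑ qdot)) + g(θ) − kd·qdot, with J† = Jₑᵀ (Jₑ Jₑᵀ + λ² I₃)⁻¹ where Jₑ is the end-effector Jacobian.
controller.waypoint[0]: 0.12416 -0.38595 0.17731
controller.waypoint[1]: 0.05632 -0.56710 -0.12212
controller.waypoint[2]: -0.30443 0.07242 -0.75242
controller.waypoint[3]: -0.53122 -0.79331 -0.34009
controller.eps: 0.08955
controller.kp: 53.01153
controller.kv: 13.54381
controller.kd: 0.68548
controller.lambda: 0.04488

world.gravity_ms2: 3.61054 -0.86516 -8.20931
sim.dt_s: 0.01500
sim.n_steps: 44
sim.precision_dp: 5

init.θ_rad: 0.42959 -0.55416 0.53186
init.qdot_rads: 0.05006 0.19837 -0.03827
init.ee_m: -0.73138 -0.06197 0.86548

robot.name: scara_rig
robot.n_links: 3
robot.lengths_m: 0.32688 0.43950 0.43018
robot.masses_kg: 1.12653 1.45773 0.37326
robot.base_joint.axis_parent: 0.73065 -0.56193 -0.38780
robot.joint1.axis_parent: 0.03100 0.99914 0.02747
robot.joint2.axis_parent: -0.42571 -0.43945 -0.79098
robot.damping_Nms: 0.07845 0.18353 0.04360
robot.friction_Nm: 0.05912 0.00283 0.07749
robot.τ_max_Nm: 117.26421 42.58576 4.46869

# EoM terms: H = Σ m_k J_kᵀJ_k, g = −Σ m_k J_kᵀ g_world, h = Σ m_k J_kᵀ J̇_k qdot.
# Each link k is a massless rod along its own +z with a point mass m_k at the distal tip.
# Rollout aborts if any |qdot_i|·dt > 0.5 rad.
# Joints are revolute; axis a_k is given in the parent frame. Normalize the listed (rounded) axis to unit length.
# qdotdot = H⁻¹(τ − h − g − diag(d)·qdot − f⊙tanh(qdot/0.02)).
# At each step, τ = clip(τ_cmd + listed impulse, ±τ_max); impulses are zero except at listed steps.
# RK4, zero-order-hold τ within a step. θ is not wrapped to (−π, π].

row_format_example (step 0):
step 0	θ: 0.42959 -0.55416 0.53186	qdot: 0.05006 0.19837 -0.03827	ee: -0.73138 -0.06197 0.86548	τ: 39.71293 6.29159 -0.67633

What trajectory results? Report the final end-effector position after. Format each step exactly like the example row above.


step 1	θ: 0.44288 -0.53965 0.55922	qdot: 1.70799 1.71918 3.63700	ee: -0.72981 -0.06414 0.86704	τ: 49.32279 4.04928 -3.03300
step 2	θ: 0.48090 -0.50370 0.63015	qdot: 3.34031 3.06027 5.81294	ee: -0.72766 -0.07109 0.86855	τ: 68.07801 -0.26229 -3.79342
step 3	θ: 0.54579 -0.44649 0.73766	qdot: 5.27502 4.54250 8.50977	ee: -0.72489 -0.08696 0.86901	τ: 80.67095 -7.51722 -4.46869
step 4	θ: 0.63911 -0.36882 0.88391	qdot: 7.11988 5.78724 10.96422	ee: -0.72050 -0.11441 0.86630	τ: 72.18186 -15.26623 -4.46869
step 5	θ: 0.75477 -0.27774 1.05645	qdot: 8.27140 6.35176 12.00908	ee: -0.71426 -0.15508 0.85730	τ: 47.10054 -19.85514 -4.38739
step 6	θ: 0.88086 -0.18338 1.22877	qdot: 8.54476 6.25387 10.96038	ee: -0.70830 -0.20786 0.83892	τ: 20.45202 -20.73405 -2.57385
step 7	θ: 1.00714 -0.09282 1.38254	qdot: 8.31187 5.84345 9.55739	ee: -0.70497 -0.26750 0.80985	τ: 0.22325 -19.59569 -1.05198
step 8	θ: 1.12811 -0.00947 1.51620	qdot: 7.84046 5.28092 8.30007	ee: -0.70437 -0.32727 0.77120	τ: -13.54649 -17.62970 -0.02562
step 9	θ: 1.24136 0.06491 1.63330	qdot: 7.27794 4.63643 7.36465	ee: -0.70570 -0.38231 0.72547	τ: -22.37183 -15.45992 0.53806
step 10	θ: 1.34603 0.12932 1.73870	qdot: 6.69301 3.94594 6.74827	ee: -0.70799 -0.42995 0.67549	τ: -27.69281 -13.44349 0.75246
step 11	θ: 1.44201 0.18322 1.83673	qdot: 6.11473 3.23189 6.38549	ee: -0.71048 -0.46930 0.62381	τ: -30.60885 -11.79584 0.73104
step 12	θ: 1.52947 0.22634 1.93069	qdot: 5.55331 2.50683 6.20597	ee: -0.71275 -0.50056 0.57241	τ: -31.92363 -10.64491 0.56080
step 13	θ: 1.60866 0.25852 2.02296	qdot: 5.00965 1.77335 6.15650	ee: -0.71468 -0.52448 0.52269	τ: -32.23352 -10.06418 0.29842
step 14	θ: 1.67981 0.27958 2.11524	qdot: 4.47917 1.02422 6.20557	ee: -0.71636 -0.54207 0.47553	τ: -32.01201 -10.09390 -0.02551
step 15	θ: 1.74305 0.28916 2.20893	qdot: 3.95278 0.24266 6.34120	ee: -0.71806 -0.55432 0.43143	τ: -31.69682 -10.74259 -0.40025
step 16	θ: 1.79833 0.28658 2.30533	qdot: 3.41634 -0.59654 6.56614	ee: -0.72017 -0.56210 0.39064	τ: -31.80827 -11.93532 -0.82876
step 17	θ: 1.84533 0.27074 2.40586	qdot: 2.84872 -1.52469 6.89169	ee: -0.72324 -0.56611 0.35327	τ: -33.14519 -13.28521 -1.32099
step 18	θ: 1.88338 0.24015 2.51195	qdot: 2.22119 -2.56250 7.31064	ee: -0.72794 -0.56683 0.31939	τ: -37.04903 -13.32350 -1.86995
step 19	θ: 1.91139 0.19357 2.62405	qdot: 1.50830 -3.65591 7.70188	ee: -0.73511 -0.56455 0.28926	τ: -44.92812 -7.61063 -2.37083
step 20	θ: 1.92838 0.13267 2.73770	qdot: 0.75450 -4.47318 7.52947	ee: -0.74549 -0.55941 0.26353	τ: -53.55395 10.41783 -2.39873
step 21	θ: 1.93575 0.06778 2.83552	qdot: 0.23070 -4.19182 5.59713	ee: -0.75877 -0.55154 0.24352	τ: -52.02343 32.87898 -1.12999
step 22	θ: 1.93924 0.01811 2.89124	qdot: 0.23834 -2.44620 1.88939	ee: -0.77216 -0.54199 0.23036	τ: -42.35195 41.08209 1.27207
step 23	θ: 1.94510 -0.00212 2.89634	qdot: 0.53899 -0.26426 -1.16176	ee: -0.78170 -0.53390 0.22294	τ: -35.45735 35.55321 2.94665
step 24	θ: 1.95471 0.00622 2.87165	qdot: 0.73875 1.37302 -2.12534	ee: -0.78508 -0.53116 0.21826	τ: -31.94506 23.90783 2.94375
step 25	θ: 1.96563 0.03305 2.84393	qdot: 0.71810 2.20485 -1.57805	ee: -0.78201 -0.53529 0.21445	τ: -28.56668 12.62211 1.92539
step 26	θ: 1.97514 0.06772 2.82855	qdot: 0.55199 2.41990 -0.48501	ee: -0.77335 -0.54505 0.21137	τ: -24.88025 6.16188 0.72068
step 27	θ: 1.98206 0.10401 2.82713	qdot: 0.37371 2.42514 0.26679	ee: -0.76058 -0.55808 0.20944	τ: -21.63890 5.01504 -0.02290
step 28	θ: 1.98693 0.14133 2.83128	qdot: 0.27672 2.55091 0.28605	ee: -0.74530 -0.57227 0.20896	τ: -18.92252 6.29982 -0.09815
step 29	θ: 1.99102 0.18180 2.83313	qdot: 0.26715 2.84173 -0.01310	ee: -0.72823 -0.58668 0.20979	τ: -16.66585 7.11659 0.05419
step 30	θ: 1.99534 0.22714 2.83105	qdot: 0.30871 3.20170 -0.25524	ee: -0.70919 -0.60132 0.21145	τ: -14.85565 6.86288 0.11231
step 31	θ: 2.00047 0.27793 2.82573	qdot: 0.37523 3.56878 -0.44871	ee: -0.68788 -0.61619 0.21349	τ: -13.39714 6.00219 0.12356
step 32	θ: 2.00665 0.33393 2.81827	qdot: 0.44787 3.89695 -0.54148	ee: -0.66421 -0.63107 0.21565	τ: -12.17566 4.86668 0.06096
step 33	θ: 2.01391 0.39445 2.81004	qdot: 0.51911 4.17111 -0.55307	ee: -0.63818 -0.64564 0.21778	τ: -11.08250 3.82082 -0.04928
step 34	θ: 2.02223 0.45875 2.80187	qdot: 0.59040 4.40144 -0.53285	ee: -0.60992 -0.65947 0.21982	τ: -10.05758 3.05458 -0.16526
step 35	θ: 2.03166 0.52632 2.79395	qdot: 0.66669 4.60692 -0.51915	ee: -0.57965 -0.67216 0.22175	τ: -9.08186 2.56082 -0.26053
step 36	θ: 2.04230 0.59690 2.78609	qdot: 0.75214 4.80223 -0.52517	ee: -0.54765 -0.68330 0.22355	τ: -8.15443 2.22971 -0.33077
step 37	θ: 2.05431 0.67038 2.77803	qdot: 0.84877 4.99330 -0.54502	ee: -0.51415 -0.69258 0.22522	τ: -7.27737 1.95000 -0.38532
step 38	θ: 2.06785 0.74668 2.76965	qdot: 0.95694 5.17928 -0.56635	ee: -0.47943 -0.69970 0.22674	τ: -6.45046 1.65671 -0.43605
step 39	θ: 2.08310 0.82572 2.76102	qdot: 1.07648 5.35627 -0.57879	ee: -0.44375 -0.70441 0.22812	τ: -5.67247 1.32617 -0.49099
step 40	θ: 2.10023 0.90730 2.75232	qdot: 1.20733 5.51976 -0.57605	ee: -0.40742 -0.70650 0.22937	τ: -4.94518 0.94804 -0.55381
step 41	θ: 2.11940 0.99121 2.74379	qdot: 1.34963 5.66491 -0.55367	ee: -0.37082 -0.70577 0.23052	τ: -4.27714 0.49877 -0.62614
step 42	θ: 2.14079 1.07710 2.73579	qdot: 1.50305 5.78518 -0.50590	ee: -0.33434 -0.70208 0.23161	τ: -3.68647 -0.07517 -0.71024
step 43	θ: 2.16455 1.16454 2.72877	qdot: 1.66580 5.87020 -0.42337	ee: -0.29848 -0.69536 0.23271	τ: -3.20341 -0.86427 -0.81040
step 44	θ: 2.19077 1.25287 2.72334	qdot: 1.83297 5.90336 -0.29225	ee: -0.26374 -0.68562 0.23387
final ee position (m): -0.26374 -0.68562 0.23387
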